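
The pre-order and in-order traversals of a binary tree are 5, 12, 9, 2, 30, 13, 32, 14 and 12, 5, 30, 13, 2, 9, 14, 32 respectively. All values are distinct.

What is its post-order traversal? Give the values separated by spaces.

12 13 30 2 14 32 9 5

The first element of pre-order is the root; it splits in-order into left and right subtrees.
Root 5: left subtree has 1 node {12}, right has 6 {30, 13, 2, 9, 14, 32}.
  Root 9: left subtree has 3 nodes {30, 13, 2}, right has 2 {14, 32}.
    Root 2: left subtree has 2 nodes {30, 13}, right has 0 { }.
      Root 30: left subtree has 0 nodes { }, right has 1 {13}.
    Root 32: left subtree has 1 node {14}, right has 0 { }.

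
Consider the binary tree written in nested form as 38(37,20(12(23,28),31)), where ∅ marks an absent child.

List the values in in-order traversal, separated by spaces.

In-order visits the left subtree, then the node, then the right subtree.
At 38: go left to 37.
  37 is a leaf — visit 37.
Visit 38.
At 38: go right to 20.
  At 20: go left to 12.
    At 12: go left to 23.
      23 is a leaf — visit 23.
    Visit 12.
    At 12: go right to 28.
      28 is a leaf — visit 28.
  Visit 20.
  At 20: go right to 31.
    31 is a leaf — visit 31.

37 38 23 12 28 20 31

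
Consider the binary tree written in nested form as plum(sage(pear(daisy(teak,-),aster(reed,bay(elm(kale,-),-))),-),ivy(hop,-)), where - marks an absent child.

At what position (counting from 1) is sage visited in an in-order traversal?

In-order visits the left subtree, then the node, then the right subtree.
At plum: go left to sage.
  At sage: go left to pear.
    At pear: go left to daisy.
      At daisy: go left to teak.
        teak is a leaf — visit teak.
      Visit daisy.
      At daisy: no right child.
    Visit pear.
    At pear: go right to aster.
      At aster: go left to reed.
        reed is a leaf — visit reed.
      Visit aster.
      At aster: go right to bay.
        At bay: go left to elm.
          At elm: go left to kale.
            kale is a leaf — visit kale.
          Visit elm.
          At elm: no right child.
        Visit bay.
        At bay: no right child.
  Visit sage.
  At sage: no right child.
Visit plum.
At plum: go right to ivy.
  At ivy: go left to hop.
    hop is a leaf — visit hop.
  Visit ivy.
  At ivy: no right child.
Full in-order sequence: teak, daisy, pear, reed, aster, kale, elm, bay, sage, plum, hop, ivy.

9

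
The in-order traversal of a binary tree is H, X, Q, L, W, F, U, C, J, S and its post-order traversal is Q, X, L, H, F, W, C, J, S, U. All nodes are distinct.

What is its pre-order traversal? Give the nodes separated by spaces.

The last element of post-order is the root; it splits in-order into left and right subtrees.
Root U: left subtree has 6 nodes {H, X, Q, L, W, F}, right has 3 {C, J, S}.
  Root W: left subtree has 4 nodes {H, X, Q, L}, right has 1 {F}.
    Root H: left subtree has 0 nodes { }, right has 3 {X, Q, L}.
      Root L: left subtree has 2 nodes {X, Q}, right has 0 { }.
        Root X: left subtree has 0 nodes { }, right has 1 {Q}.
  Root S: left subtree has 2 nodes {C, J}, right has 0 { }.
    Root J: left subtree has 1 node {C}, right has 0 { }.

U W H L X Q F S J C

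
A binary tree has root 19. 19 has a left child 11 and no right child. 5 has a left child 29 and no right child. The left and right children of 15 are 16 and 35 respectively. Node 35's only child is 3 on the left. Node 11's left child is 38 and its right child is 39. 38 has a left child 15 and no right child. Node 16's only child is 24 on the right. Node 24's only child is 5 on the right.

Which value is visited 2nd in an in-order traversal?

24

In-order visits the left subtree, then the node, then the right subtree.
At 19: go left to 11.
  At 11: go left to 38.
    At 38: go left to 15.
      At 15: go left to 16.
        At 16: no left child.
        Visit 16.
        At 16: go right to 24.
          At 24: no left child.
          Visit 24.
          At 24: go right to 5.
            At 5: go left to 29.
              29 is a leaf — visit 29.
            Visit 5.
            At 5: no right child.
      Visit 15.
      At 15: go right to 35.
        At 35: go left to 3.
          3 is a leaf — visit 3.
        Visit 35.
        At 35: no right child.
    Visit 38.
    At 38: no right child.
  Visit 11.
  At 11: go right to 39.
    39 is a leaf — visit 39.
Visit 19.
At 19: no right child.
Full in-order sequence: 16, 24, 29, 5, 15, 3, 35, 38, 11, 39, 19.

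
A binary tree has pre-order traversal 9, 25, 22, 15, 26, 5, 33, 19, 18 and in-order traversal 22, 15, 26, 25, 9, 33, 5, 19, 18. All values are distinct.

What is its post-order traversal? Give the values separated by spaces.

The first element of pre-order is the root; it splits in-order into left and right subtrees.
Root 9: left subtree has 4 nodes {22, 15, 26, 25}, right has 4 {33, 5, 19, 18}.
  Root 25: left subtree has 3 nodes {22, 15, 26}, right has 0 { }.
    Root 22: left subtree has 0 nodes { }, right has 2 {15, 26}.
      Root 15: left subtree has 0 nodes { }, right has 1 {26}.
  Root 5: left subtree has 1 node {33}, right has 2 {19, 18}.
    Root 19: left subtree has 0 nodes { }, right has 1 {18}.

26 15 22 25 33 18 19 5 9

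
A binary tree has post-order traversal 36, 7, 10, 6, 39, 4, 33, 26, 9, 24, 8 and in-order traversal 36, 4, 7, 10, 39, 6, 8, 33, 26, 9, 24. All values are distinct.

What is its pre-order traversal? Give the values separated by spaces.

8 4 36 39 10 7 6 24 9 26 33

The last element of post-order is the root; it splits in-order into left and right subtrees.
Root 8: left subtree has 6 nodes {36, 4, 7, 10, 39, 6}, right has 4 {33, 26, 9, 24}.
  Root 4: left subtree has 1 node {36}, right has 4 {7, 10, 39, 6}.
    Root 39: left subtree has 2 nodes {7, 10}, right has 1 {6}.
      Root 10: left subtree has 1 node {7}, right has 0 { }.
  Root 24: left subtree has 3 nodes {33, 26, 9}, right has 0 { }.
    Root 9: left subtree has 2 nodes {33, 26}, right has 0 { }.
      Root 26: left subtree has 1 node {33}, right has 0 { }.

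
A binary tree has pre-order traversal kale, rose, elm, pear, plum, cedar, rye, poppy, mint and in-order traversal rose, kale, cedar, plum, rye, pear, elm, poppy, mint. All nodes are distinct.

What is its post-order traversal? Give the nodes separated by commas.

rose, cedar, rye, plum, pear, mint, poppy, elm, kale

The first element of pre-order is the root; it splits in-order into left and right subtrees.
Root kale: left subtree has 1 node {rose}, right has 7 {cedar, plum, rye, pear, elm, poppy, mint}.
  Root elm: left subtree has 4 nodes {cedar, plum, rye, pear}, right has 2 {poppy, mint}.
    Root pear: left subtree has 3 nodes {cedar, plum, rye}, right has 0 { }.
      Root plum: left subtree has 1 node {cedar}, right has 1 {rye}.
    Root poppy: left subtree has 0 nodes { }, right has 1 {mint}.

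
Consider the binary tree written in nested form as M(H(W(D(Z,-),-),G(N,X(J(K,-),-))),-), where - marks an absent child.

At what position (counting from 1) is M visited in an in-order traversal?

In-order visits the left subtree, then the node, then the right subtree.
At M: go left to H.
  At H: go left to W.
    At W: go left to D.
      At D: go left to Z.
        Z is a leaf — visit Z.
      Visit D.
      At D: no right child.
    Visit W.
    At W: no right child.
  Visit H.
  At H: go right to G.
    At G: go left to N.
      N is a leaf — visit N.
    Visit G.
    At G: go right to X.
      At X: go left to J.
        At J: go left to K.
          K is a leaf — visit K.
        Visit J.
        At J: no right child.
      Visit X.
      At X: no right child.
Visit M.
At M: no right child.
Full in-order sequence: Z, D, W, H, N, G, K, J, X, M.

10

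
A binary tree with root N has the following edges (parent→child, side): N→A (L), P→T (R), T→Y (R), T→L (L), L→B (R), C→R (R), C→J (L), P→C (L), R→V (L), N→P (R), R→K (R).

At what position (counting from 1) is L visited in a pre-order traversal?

Pre-order visits the node, then its left subtree, then its right subtree.
Visit N.
At N: go left to A.
  A is a leaf — visit A.
At N: go right to P.
  Visit P.
  At P: go left to C.
    Visit C.
    At C: go left to J.
      J is a leaf — visit J.
    At C: go right to R.
      Visit R.
      At R: go left to V.
        V is a leaf — visit V.
      At R: go right to K.
        K is a leaf — visit K.
  At P: go right to T.
    Visit T.
    At T: go left to L.
      Visit L.
      At L: no left child.
      At L: go right to B.
        B is a leaf — visit B.
    At T: go right to Y.
      Y is a leaf — visit Y.
Full pre-order sequence: N, A, P, C, J, R, V, K, T, L, B, Y.

10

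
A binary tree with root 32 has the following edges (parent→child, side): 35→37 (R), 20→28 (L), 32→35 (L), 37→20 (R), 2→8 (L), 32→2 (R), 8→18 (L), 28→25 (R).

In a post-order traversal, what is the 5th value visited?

Post-order visits the left subtree, then the right subtree, then the node.
At 32: go left to 35.
  At 35: no left child.
  At 35: go right to 37.
    At 37: no left child.
    At 37: go right to 20.
      At 20: go left to 28.
        At 28: no left child.
        At 28: go right to 25.
          25 is a leaf — visit 25.
        Visit 28.
      At 20: no right child.
      Visit 20.
    Visit 37.
  Visit 35.
At 32: go right to 2.
  At 2: go left to 8.
    At 8: go left to 18.
      18 is a leaf — visit 18.
    At 8: no right child.
    Visit 8.
  At 2: no right child.
  Visit 2.
Visit 32.
Full post-order sequence: 25, 28, 20, 37, 35, 18, 8, 2, 32.

35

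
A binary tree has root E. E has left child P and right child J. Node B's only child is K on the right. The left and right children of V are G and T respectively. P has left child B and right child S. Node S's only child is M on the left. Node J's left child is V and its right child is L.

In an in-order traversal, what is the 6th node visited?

In-order visits the left subtree, then the node, then the right subtree.
At E: go left to P.
  At P: go left to B.
    At B: no left child.
    Visit B.
    At B: go right to K.
      K is a leaf — visit K.
  Visit P.
  At P: go right to S.
    At S: go left to M.
      M is a leaf — visit M.
    Visit S.
    At S: no right child.
Visit E.
At E: go right to J.
  At J: go left to V.
    At V: go left to G.
      G is a leaf — visit G.
    Visit V.
    At V: go right to T.
      T is a leaf — visit T.
  Visit J.
  At J: go right to L.
    L is a leaf — visit L.
Full in-order sequence: B, K, P, M, S, E, G, V, T, J, L.

E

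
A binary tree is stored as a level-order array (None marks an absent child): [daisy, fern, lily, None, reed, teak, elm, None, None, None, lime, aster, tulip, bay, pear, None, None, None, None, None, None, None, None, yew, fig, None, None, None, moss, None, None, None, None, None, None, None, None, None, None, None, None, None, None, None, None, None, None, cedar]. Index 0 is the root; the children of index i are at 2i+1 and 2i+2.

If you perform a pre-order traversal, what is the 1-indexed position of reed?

3

Pre-order visits the node, then its left subtree, then its right subtree.
Visit daisy.
At daisy: go left to fern.
  Visit fern.
  At fern: no left child.
  At fern: go right to reed.
    Visit reed.
    At reed: no left child.
    At reed: go right to lime.
      lime is a leaf — visit lime.
At daisy: go right to lily.
  Visit lily.
  At lily: go left to teak.
    Visit teak.
    At teak: go left to aster.
      Visit aster.
      At aster: go left to yew.
        Visit yew.
        At yew: go left to cedar.
          cedar is a leaf — visit cedar.
        At yew: no right child.
      At aster: go right to fig.
        fig is a leaf — visit fig.
    At teak: go right to tulip.
      tulip is a leaf — visit tulip.
  At lily: go right to elm.
    Visit elm.
    At elm: go left to bay.
      Visit bay.
      At bay: no left child.
      At bay: go right to moss.
        moss is a leaf — visit moss.
    At elm: go right to pear.
      pear is a leaf — visit pear.
Full pre-order sequence: daisy, fern, reed, lime, lily, teak, aster, yew, cedar, fig, tulip, elm, bay, moss, pear.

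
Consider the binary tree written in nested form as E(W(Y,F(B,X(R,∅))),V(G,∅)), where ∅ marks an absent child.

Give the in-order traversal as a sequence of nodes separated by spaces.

Y W B F R X E G V

In-order visits the left subtree, then the node, then the right subtree.
At E: go left to W.
  At W: go left to Y.
    Y is a leaf — visit Y.
  Visit W.
  At W: go right to F.
    At F: go left to B.
      B is a leaf — visit B.
    Visit F.
    At F: go right to X.
      At X: go left to R.
        R is a leaf — visit R.
      Visit X.
      At X: no right child.
Visit E.
At E: go right to V.
  At V: go left to G.
    G is a leaf — visit G.
  Visit V.
  At V: no right child.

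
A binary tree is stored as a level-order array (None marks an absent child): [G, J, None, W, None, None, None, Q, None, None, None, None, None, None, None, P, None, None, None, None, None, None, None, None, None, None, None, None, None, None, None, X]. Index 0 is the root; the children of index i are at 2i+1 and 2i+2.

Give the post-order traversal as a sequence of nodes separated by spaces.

X P Q W J G

Post-order visits the left subtree, then the right subtree, then the node.
At G: go left to J.
  At J: go left to W.
    At W: go left to Q.
      At Q: go left to P.
        At P: go left to X.
          X is a leaf — visit X.
        At P: no right child.
        Visit P.
      At Q: no right child.
      Visit Q.
    At W: no right child.
    Visit W.
  At J: no right child.
  Visit J.
At G: no right child.
Visit G.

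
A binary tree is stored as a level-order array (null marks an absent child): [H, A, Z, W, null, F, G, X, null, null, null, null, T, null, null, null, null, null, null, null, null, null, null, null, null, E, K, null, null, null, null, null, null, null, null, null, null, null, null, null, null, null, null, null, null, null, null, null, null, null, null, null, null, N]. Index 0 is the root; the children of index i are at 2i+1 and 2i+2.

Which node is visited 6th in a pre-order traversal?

F

Pre-order visits the node, then its left subtree, then its right subtree.
Visit H.
At H: go left to A.
  Visit A.
  At A: go left to W.
    Visit W.
    At W: go left to X.
      X is a leaf — visit X.
    At W: no right child.
  At A: no right child.
At H: go right to Z.
  Visit Z.
  At Z: go left to F.
    Visit F.
    At F: no left child.
    At F: go right to T.
      Visit T.
      At T: go left to E.
        E is a leaf — visit E.
      At T: go right to K.
        Visit K.
        At K: go left to N.
          N is a leaf — visit N.
        At K: no right child.
  At Z: go right to G.
    G is a leaf — visit G.
Full pre-order sequence: H, A, W, X, Z, F, T, E, K, N, G.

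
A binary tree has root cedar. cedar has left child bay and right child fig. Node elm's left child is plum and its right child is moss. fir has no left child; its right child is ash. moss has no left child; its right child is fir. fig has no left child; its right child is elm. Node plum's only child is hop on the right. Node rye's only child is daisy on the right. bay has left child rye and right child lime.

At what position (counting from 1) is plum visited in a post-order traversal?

6

Post-order visits the left subtree, then the right subtree, then the node.
At cedar: go left to bay.
  At bay: go left to rye.
    At rye: no left child.
    At rye: go right to daisy.
      daisy is a leaf — visit daisy.
    Visit rye.
  At bay: go right to lime.
    lime is a leaf — visit lime.
  Visit bay.
At cedar: go right to fig.
  At fig: no left child.
  At fig: go right to elm.
    At elm: go left to plum.
      At plum: no left child.
      At plum: go right to hop.
        hop is a leaf — visit hop.
      Visit plum.
    At elm: go right to moss.
      At moss: no left child.
      At moss: go right to fir.
        At fir: no left child.
        At fir: go right to ash.
          ash is a leaf — visit ash.
        Visit fir.
      Visit moss.
    Visit elm.
  Visit fig.
Visit cedar.
Full post-order sequence: daisy, rye, lime, bay, hop, plum, ash, fir, moss, elm, fig, cedar.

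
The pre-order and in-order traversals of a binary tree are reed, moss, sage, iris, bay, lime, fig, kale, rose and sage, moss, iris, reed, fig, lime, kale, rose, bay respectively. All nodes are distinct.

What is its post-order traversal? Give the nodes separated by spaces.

The first element of pre-order is the root; it splits in-order into left and right subtrees.
Root reed: left subtree has 3 nodes {sage, moss, iris}, right has 5 {fig, lime, kale, rose, bay}.
  Root moss: left subtree has 1 node {sage}, right has 1 {iris}.
  Root bay: left subtree has 4 nodes {fig, lime, kale, rose}, right has 0 { }.
    Root lime: left subtree has 1 node {fig}, right has 2 {kale, rose}.
      Root kale: left subtree has 0 nodes { }, right has 1 {rose}.

sage iris moss fig rose kale lime bay reed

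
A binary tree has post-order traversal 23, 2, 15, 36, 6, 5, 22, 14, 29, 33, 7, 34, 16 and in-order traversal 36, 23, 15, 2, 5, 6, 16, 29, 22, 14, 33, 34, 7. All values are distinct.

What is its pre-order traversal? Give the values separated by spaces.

The last element of post-order is the root; it splits in-order into left and right subtrees.
Root 16: left subtree has 6 nodes {36, 23, 15, 2, 5, 6}, right has 6 {29, 22, 14, 33, 34, 7}.
  Root 5: left subtree has 4 nodes {36, 23, 15, 2}, right has 1 {6}.
    Root 36: left subtree has 0 nodes { }, right has 3 {23, 15, 2}.
      Root 15: left subtree has 1 node {23}, right has 1 {2}.
  Root 34: left subtree has 4 nodes {29, 22, 14, 33}, right has 1 {7}.
    Root 33: left subtree has 3 nodes {29, 22, 14}, right has 0 { }.
      Root 29: left subtree has 0 nodes { }, right has 2 {22, 14}.
        Root 14: left subtree has 1 node {22}, right has 0 { }.

16 5 36 15 23 2 6 34 33 29 14 22 7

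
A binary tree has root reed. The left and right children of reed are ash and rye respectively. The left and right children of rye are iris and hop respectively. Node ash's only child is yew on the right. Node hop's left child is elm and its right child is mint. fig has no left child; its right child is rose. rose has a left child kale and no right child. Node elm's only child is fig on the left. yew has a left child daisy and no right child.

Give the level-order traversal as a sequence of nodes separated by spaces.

reed ash rye yew iris hop daisy elm mint fig rose kale

Level-order visits nodes level by level from the root, left to right within each level.
Level 0: reed
Level 1: ash, rye
Level 2: yew, iris, hop
Level 3: daisy, elm, mint
Level 4: fig
Level 5: rose
Level 6: kale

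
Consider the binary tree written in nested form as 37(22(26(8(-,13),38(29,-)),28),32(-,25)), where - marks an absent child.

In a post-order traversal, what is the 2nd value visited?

8

Post-order visits the left subtree, then the right subtree, then the node.
At 37: go left to 22.
  At 22: go left to 26.
    At 26: go left to 8.
      At 8: no left child.
      At 8: go right to 13.
        13 is a leaf — visit 13.
      Visit 8.
    At 26: go right to 38.
      At 38: go left to 29.
        29 is a leaf — visit 29.
      At 38: no right child.
      Visit 38.
    Visit 26.
  At 22: go right to 28.
    28 is a leaf — visit 28.
  Visit 22.
At 37: go right to 32.
  At 32: no left child.
  At 32: go right to 25.
    25 is a leaf — visit 25.
  Visit 32.
Visit 37.
Full post-order sequence: 13, 8, 29, 38, 26, 28, 22, 25, 32, 37.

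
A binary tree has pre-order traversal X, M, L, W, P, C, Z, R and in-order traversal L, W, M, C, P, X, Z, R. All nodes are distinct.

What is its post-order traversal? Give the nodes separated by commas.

W, L, C, P, M, R, Z, X

The first element of pre-order is the root; it splits in-order into left and right subtrees.
Root X: left subtree has 5 nodes {L, W, M, C, P}, right has 2 {Z, R}.
  Root M: left subtree has 2 nodes {L, W}, right has 2 {C, P}.
    Root L: left subtree has 0 nodes { }, right has 1 {W}.
    Root P: left subtree has 1 node {C}, right has 0 { }.
  Root Z: left subtree has 0 nodes { }, right has 1 {R}.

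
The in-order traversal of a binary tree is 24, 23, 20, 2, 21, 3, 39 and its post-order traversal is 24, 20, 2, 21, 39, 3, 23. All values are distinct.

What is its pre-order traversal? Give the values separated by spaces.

The last element of post-order is the root; it splits in-order into left and right subtrees.
Root 23: left subtree has 1 node {24}, right has 5 {20, 2, 21, 3, 39}.
  Root 3: left subtree has 3 nodes {20, 2, 21}, right has 1 {39}.
    Root 21: left subtree has 2 nodes {20, 2}, right has 0 { }.
      Root 2: left subtree has 1 node {20}, right has 0 { }.

23 24 3 21 2 20 39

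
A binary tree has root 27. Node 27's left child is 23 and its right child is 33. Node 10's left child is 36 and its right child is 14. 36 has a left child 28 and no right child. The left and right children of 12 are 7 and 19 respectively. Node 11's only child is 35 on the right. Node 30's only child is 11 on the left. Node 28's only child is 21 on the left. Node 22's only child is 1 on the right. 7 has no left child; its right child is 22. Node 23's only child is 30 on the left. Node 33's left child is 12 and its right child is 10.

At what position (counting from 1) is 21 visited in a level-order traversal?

16

Level-order visits nodes level by level from the root, left to right within each level.
Level 0: 27
Level 1: 23, 33
Level 2: 30, 12, 10
Level 3: 11, 7, 19, 36, 14
Level 4: 35, 22, 28
Level 5: 1, 21
Full level-order sequence: 27, 23, 33, 30, 12, 10, 11, 7, 19, 36, 14, 35, 22, 28, 1, 21.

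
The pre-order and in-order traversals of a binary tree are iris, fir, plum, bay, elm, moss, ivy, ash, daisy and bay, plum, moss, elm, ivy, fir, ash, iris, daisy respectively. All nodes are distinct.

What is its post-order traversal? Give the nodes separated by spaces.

bay moss ivy elm plum ash fir daisy iris

The first element of pre-order is the root; it splits in-order into left and right subtrees.
Root iris: left subtree has 7 nodes {bay, plum, moss, elm, ivy, fir, ash}, right has 1 {daisy}.
  Root fir: left subtree has 5 nodes {bay, plum, moss, elm, ivy}, right has 1 {ash}.
    Root plum: left subtree has 1 node {bay}, right has 3 {moss, elm, ivy}.
      Root elm: left subtree has 1 node {moss}, right has 1 {ivy}.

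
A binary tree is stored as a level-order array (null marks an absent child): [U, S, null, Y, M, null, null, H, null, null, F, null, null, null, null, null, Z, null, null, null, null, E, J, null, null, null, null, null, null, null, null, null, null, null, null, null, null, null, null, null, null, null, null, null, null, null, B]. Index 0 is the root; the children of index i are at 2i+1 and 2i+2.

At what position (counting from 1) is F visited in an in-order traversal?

7

In-order visits the left subtree, then the node, then the right subtree.
At U: go left to S.
  At S: go left to Y.
    At Y: go left to H.
      At H: no left child.
      Visit H.
      At H: go right to Z.
        Z is a leaf — visit Z.
    Visit Y.
    At Y: no right child.
  Visit S.
  At S: go right to M.
    At M: no left child.
    Visit M.
    At M: go right to F.
      At F: go left to E.
        E is a leaf — visit E.
      Visit F.
      At F: go right to J.
        At J: no left child.
        Visit J.
        At J: go right to B.
          B is a leaf — visit B.
Visit U.
At U: no right child.
Full in-order sequence: H, Z, Y, S, M, E, F, J, B, U.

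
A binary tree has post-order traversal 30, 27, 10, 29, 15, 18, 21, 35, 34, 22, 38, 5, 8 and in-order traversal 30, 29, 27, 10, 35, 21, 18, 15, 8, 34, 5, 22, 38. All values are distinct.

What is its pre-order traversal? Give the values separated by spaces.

8 35 29 30 10 27 21 18 15 5 34 38 22

The last element of post-order is the root; it splits in-order into left and right subtrees.
Root 8: left subtree has 8 nodes {30, 29, 27, 10, 35, 21, 18, 15}, right has 4 {34, 5, 22, 38}.
  Root 35: left subtree has 4 nodes {30, 29, 27, 10}, right has 3 {21, 18, 15}.
    Root 29: left subtree has 1 node {30}, right has 2 {27, 10}.
      Root 10: left subtree has 1 node {27}, right has 0 { }.
    Root 21: left subtree has 0 nodes { }, right has 2 {18, 15}.
      Root 18: left subtree has 0 nodes { }, right has 1 {15}.
  Root 5: left subtree has 1 node {34}, right has 2 {22, 38}.
    Root 38: left subtree has 1 node {22}, right has 0 { }.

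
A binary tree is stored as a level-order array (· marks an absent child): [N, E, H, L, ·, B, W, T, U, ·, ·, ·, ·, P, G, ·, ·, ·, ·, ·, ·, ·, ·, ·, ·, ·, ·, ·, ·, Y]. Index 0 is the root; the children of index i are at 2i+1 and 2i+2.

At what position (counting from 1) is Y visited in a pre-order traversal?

Pre-order visits the node, then its left subtree, then its right subtree.
Visit N.
At N: go left to E.
  Visit E.
  At E: go left to L.
    Visit L.
    At L: go left to T.
      T is a leaf — visit T.
    At L: go right to U.
      U is a leaf — visit U.
  At E: no right child.
At N: go right to H.
  Visit H.
  At H: go left to B.
    B is a leaf — visit B.
  At H: go right to W.
    Visit W.
    At W: go left to P.
      P is a leaf — visit P.
    At W: go right to G.
      Visit G.
      At G: go left to Y.
        Y is a leaf — visit Y.
      At G: no right child.
Full pre-order sequence: N, E, L, T, U, H, B, W, P, G, Y.

11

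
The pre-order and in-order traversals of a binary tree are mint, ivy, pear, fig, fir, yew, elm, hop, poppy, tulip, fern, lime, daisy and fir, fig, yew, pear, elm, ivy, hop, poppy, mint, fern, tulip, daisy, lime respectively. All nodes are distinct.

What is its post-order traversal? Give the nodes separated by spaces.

The first element of pre-order is the root; it splits in-order into left and right subtrees.
Root mint: left subtree has 8 nodes {fir, fig, yew, pear, elm, ivy, hop, poppy}, right has 4 {fern, tulip, daisy, lime}.
  Root ivy: left subtree has 5 nodes {fir, fig, yew, pear, elm}, right has 2 {hop, poppy}.
    Root pear: left subtree has 3 nodes {fir, fig, yew}, right has 1 {elm}.
      Root fig: left subtree has 1 node {fir}, right has 1 {yew}.
    Root hop: left subtree has 0 nodes { }, right has 1 {poppy}.
  Root tulip: left subtree has 1 node {fern}, right has 2 {daisy, lime}.
    Root lime: left subtree has 1 node {daisy}, right has 0 { }.

fir yew fig elm pear poppy hop ivy fern daisy lime tulip mint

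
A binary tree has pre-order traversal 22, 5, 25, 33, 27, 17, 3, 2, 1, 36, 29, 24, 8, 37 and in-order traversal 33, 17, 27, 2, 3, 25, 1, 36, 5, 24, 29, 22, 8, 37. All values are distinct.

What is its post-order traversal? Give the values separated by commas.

17, 2, 3, 27, 33, 36, 1, 25, 24, 29, 5, 37, 8, 22

The first element of pre-order is the root; it splits in-order into left and right subtrees.
Root 22: left subtree has 11 nodes {33, 17, 27, 2, 3, 25, 1, 36, 5, 24, 29}, right has 2 {8, 37}.
  Root 5: left subtree has 8 nodes {33, 17, 27, 2, 3, 25, 1, 36}, right has 2 {24, 29}.
    Root 25: left subtree has 5 nodes {33, 17, 27, 2, 3}, right has 2 {1, 36}.
      Root 33: left subtree has 0 nodes { }, right has 4 {17, 27, 2, 3}.
        Root 27: left subtree has 1 node {17}, right has 2 {2, 3}.
          Root 3: left subtree has 1 node {2}, right has 0 { }.
      Root 1: left subtree has 0 nodes { }, right has 1 {36}.
    Root 29: left subtree has 1 node {24}, right has 0 { }.
  Root 8: left subtree has 0 nodes { }, right has 1 {37}.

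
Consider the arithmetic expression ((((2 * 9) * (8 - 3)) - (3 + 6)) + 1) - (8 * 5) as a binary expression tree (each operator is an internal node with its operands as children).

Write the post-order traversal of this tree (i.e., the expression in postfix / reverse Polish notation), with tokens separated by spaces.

2 9 * 8 3 - * 3 6 + - 1 + 8 5 * -

Post-order on an expression tree gives postfix notation: for each operator, emit left operand, right operand, then the operator.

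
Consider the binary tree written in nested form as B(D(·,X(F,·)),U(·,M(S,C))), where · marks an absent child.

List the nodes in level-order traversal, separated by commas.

Level-order visits nodes level by level from the root, left to right within each level.
Level 0: B
Level 1: D, U
Level 2: X, M
Level 3: F, S, C

B, D, U, X, M, F, S, C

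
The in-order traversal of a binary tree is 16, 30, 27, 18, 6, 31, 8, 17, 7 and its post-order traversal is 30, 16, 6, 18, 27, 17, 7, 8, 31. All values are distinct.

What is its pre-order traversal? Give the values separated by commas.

The last element of post-order is the root; it splits in-order into left and right subtrees.
Root 31: left subtree has 5 nodes {16, 30, 27, 18, 6}, right has 3 {8, 17, 7}.
  Root 27: left subtree has 2 nodes {16, 30}, right has 2 {18, 6}.
    Root 16: left subtree has 0 nodes { }, right has 1 {30}.
    Root 18: left subtree has 0 nodes { }, right has 1 {6}.
  Root 8: left subtree has 0 nodes { }, right has 2 {17, 7}.
    Root 7: left subtree has 1 node {17}, right has 0 { }.

31, 27, 16, 30, 18, 6, 8, 7, 17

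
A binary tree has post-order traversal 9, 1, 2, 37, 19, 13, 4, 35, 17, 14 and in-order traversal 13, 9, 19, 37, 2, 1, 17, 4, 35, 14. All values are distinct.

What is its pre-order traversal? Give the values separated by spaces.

The last element of post-order is the root; it splits in-order into left and right subtrees.
Root 14: left subtree has 9 nodes {13, 9, 19, 37, 2, 1, 17, 4, 35}, right has 0 { }.
  Root 17: left subtree has 6 nodes {13, 9, 19, 37, 2, 1}, right has 2 {4, 35}.
    Root 13: left subtree has 0 nodes { }, right has 5 {9, 19, 37, 2, 1}.
      Root 19: left subtree has 1 node {9}, right has 3 {37, 2, 1}.
        Root 37: left subtree has 0 nodes { }, right has 2 {2, 1}.
          Root 2: left subtree has 0 nodes { }, right has 1 {1}.
    Root 35: left subtree has 1 node {4}, right has 0 { }.

14 17 13 19 9 37 2 1 35 4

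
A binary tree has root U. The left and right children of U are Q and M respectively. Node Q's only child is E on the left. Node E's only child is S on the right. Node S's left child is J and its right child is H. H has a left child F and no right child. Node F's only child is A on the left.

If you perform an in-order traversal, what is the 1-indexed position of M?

In-order visits the left subtree, then the node, then the right subtree.
At U: go left to Q.
  At Q: go left to E.
    At E: no left child.
    Visit E.
    At E: go right to S.
      At S: go left to J.
        J is a leaf — visit J.
      Visit S.
      At S: go right to H.
        At H: go left to F.
          At F: go left to A.
            A is a leaf — visit A.
          Visit F.
          At F: no right child.
        Visit H.
        At H: no right child.
  Visit Q.
  At Q: no right child.
Visit U.
At U: go right to M.
  M is a leaf — visit M.
Full in-order sequence: E, J, S, A, F, H, Q, U, M.

9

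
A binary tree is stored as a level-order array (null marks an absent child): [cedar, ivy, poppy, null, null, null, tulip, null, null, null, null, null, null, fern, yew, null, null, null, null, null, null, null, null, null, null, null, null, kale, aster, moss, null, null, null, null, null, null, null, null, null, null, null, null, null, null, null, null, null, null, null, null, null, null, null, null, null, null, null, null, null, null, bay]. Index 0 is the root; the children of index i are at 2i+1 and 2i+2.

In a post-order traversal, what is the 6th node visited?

Post-order visits the left subtree, then the right subtree, then the node.
At cedar: go left to ivy.
  ivy is a leaf — visit ivy.
At cedar: go right to poppy.
  At poppy: no left child.
  At poppy: go right to tulip.
    At tulip: go left to fern.
      At fern: go left to kale.
        kale is a leaf — visit kale.
      At fern: go right to aster.
        aster is a leaf — visit aster.
      Visit fern.
    At tulip: go right to yew.
      At yew: go left to moss.
        At moss: no left child.
        At moss: go right to bay.
          bay is a leaf — visit bay.
        Visit moss.
      At yew: no right child.
      Visit yew.
    Visit tulip.
  Visit poppy.
Visit cedar.
Full post-order sequence: ivy, kale, aster, fern, bay, moss, yew, tulip, poppy, cedar.

moss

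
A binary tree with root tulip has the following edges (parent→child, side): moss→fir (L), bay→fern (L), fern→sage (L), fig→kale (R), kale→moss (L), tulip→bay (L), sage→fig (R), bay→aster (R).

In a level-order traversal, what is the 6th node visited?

Level-order visits nodes level by level from the root, left to right within each level.
Level 0: tulip
Level 1: bay
Level 2: fern, aster
Level 3: sage
Level 4: fig
Level 5: kale
Level 6: moss
Level 7: fir
Full level-order sequence: tulip, bay, fern, aster, sage, fig, kale, moss, fir.

fig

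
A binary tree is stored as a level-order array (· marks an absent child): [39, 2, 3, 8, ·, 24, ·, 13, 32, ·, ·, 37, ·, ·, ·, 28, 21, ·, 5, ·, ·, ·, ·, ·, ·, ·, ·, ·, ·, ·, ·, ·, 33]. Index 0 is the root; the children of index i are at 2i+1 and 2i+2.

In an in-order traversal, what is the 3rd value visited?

13

In-order visits the left subtree, then the node, then the right subtree.
At 39: go left to 2.
  At 2: go left to 8.
    At 8: go left to 13.
      At 13: go left to 28.
        At 28: no left child.
        Visit 28.
        At 28: go right to 33.
          33 is a leaf — visit 33.
      Visit 13.
      At 13: go right to 21.
        21 is a leaf — visit 21.
    Visit 8.
    At 8: go right to 32.
      At 32: no left child.
      Visit 32.
      At 32: go right to 5.
        5 is a leaf — visit 5.
  Visit 2.
  At 2: no right child.
Visit 39.
At 39: go right to 3.
  At 3: go left to 24.
    At 24: go left to 37.
      37 is a leaf — visit 37.
    Visit 24.
    At 24: no right child.
  Visit 3.
  At 3: no right child.
Full in-order sequence: 28, 33, 13, 21, 8, 32, 5, 2, 39, 37, 24, 3.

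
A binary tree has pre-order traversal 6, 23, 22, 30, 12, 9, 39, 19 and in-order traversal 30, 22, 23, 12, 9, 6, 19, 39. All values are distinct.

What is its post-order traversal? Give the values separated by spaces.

The first element of pre-order is the root; it splits in-order into left and right subtrees.
Root 6: left subtree has 5 nodes {30, 22, 23, 12, 9}, right has 2 {19, 39}.
  Root 23: left subtree has 2 nodes {30, 22}, right has 2 {12, 9}.
    Root 22: left subtree has 1 node {30}, right has 0 { }.
    Root 12: left subtree has 0 nodes { }, right has 1 {9}.
  Root 39: left subtree has 1 node {19}, right has 0 { }.

30 22 9 12 23 19 39 6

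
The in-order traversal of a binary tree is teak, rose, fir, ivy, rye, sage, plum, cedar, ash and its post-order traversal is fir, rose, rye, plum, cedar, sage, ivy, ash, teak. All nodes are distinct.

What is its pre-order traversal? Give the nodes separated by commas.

teak, ash, ivy, rose, fir, sage, rye, cedar, plum

The last element of post-order is the root; it splits in-order into left and right subtrees.
Root teak: left subtree has 0 nodes { }, right has 8 {rose, fir, ivy, rye, sage, plum, cedar, ash}.
  Root ash: left subtree has 7 nodes {rose, fir, ivy, rye, sage, plum, cedar}, right has 0 { }.
    Root ivy: left subtree has 2 nodes {rose, fir}, right has 4 {rye, sage, plum, cedar}.
      Root rose: left subtree has 0 nodes { }, right has 1 {fir}.
      Root sage: left subtree has 1 node {rye}, right has 2 {plum, cedar}.
        Root cedar: left subtree has 1 node {plum}, right has 0 { }.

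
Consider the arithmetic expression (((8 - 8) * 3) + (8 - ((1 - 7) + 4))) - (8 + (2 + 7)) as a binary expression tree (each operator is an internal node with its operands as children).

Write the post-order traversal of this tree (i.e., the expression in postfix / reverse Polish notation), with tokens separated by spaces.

8 8 - 3 * 8 1 7 - 4 + - + 8 2 7 + + -

Post-order on an expression tree gives postfix notation: for each operator, emit left operand, right operand, then the operator.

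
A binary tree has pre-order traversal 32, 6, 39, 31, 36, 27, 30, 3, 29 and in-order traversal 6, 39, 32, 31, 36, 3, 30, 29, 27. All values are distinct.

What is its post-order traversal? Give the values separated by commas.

The first element of pre-order is the root; it splits in-order into left and right subtrees.
Root 32: left subtree has 2 nodes {6, 39}, right has 6 {31, 36, 3, 30, 29, 27}.
  Root 6: left subtree has 0 nodes { }, right has 1 {39}.
  Root 31: left subtree has 0 nodes { }, right has 5 {36, 3, 30, 29, 27}.
    Root 36: left subtree has 0 nodes { }, right has 4 {3, 30, 29, 27}.
      Root 27: left subtree has 3 nodes {3, 30, 29}, right has 0 { }.
        Root 30: left subtree has 1 node {3}, right has 1 {29}.

39, 6, 3, 29, 30, 27, 36, 31, 32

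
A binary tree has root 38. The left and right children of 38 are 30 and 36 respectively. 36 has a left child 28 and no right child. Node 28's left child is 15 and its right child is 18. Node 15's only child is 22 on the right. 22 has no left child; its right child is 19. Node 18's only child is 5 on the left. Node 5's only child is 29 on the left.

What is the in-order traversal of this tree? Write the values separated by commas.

In-order visits the left subtree, then the node, then the right subtree.
At 38: go left to 30.
  30 is a leaf — visit 30.
Visit 38.
At 38: go right to 36.
  At 36: go left to 28.
    At 28: go left to 15.
      At 15: no left child.
      Visit 15.
      At 15: go right to 22.
        At 22: no left child.
        Visit 22.
        At 22: go right to 19.
          19 is a leaf — visit 19.
    Visit 28.
    At 28: go right to 18.
      At 18: go left to 5.
        At 5: go left to 29.
          29 is a leaf — visit 29.
        Visit 5.
        At 5: no right child.
      Visit 18.
      At 18: no right child.
  Visit 36.
  At 36: no right child.

30, 38, 15, 22, 19, 28, 29, 5, 18, 36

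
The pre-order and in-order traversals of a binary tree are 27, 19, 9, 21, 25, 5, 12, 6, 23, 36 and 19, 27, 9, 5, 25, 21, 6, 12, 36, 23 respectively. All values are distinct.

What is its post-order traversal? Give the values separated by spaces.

19 5 25 6 36 23 12 21 9 27

The first element of pre-order is the root; it splits in-order into left and right subtrees.
Root 27: left subtree has 1 node {19}, right has 8 {9, 5, 25, 21, 6, 12, 36, 23}.
  Root 9: left subtree has 0 nodes { }, right has 7 {5, 25, 21, 6, 12, 36, 23}.
    Root 21: left subtree has 2 nodes {5, 25}, right has 4 {6, 12, 36, 23}.
      Root 25: left subtree has 1 node {5}, right has 0 { }.
      Root 12: left subtree has 1 node {6}, right has 2 {36, 23}.
        Root 23: left subtree has 1 node {36}, right has 0 { }.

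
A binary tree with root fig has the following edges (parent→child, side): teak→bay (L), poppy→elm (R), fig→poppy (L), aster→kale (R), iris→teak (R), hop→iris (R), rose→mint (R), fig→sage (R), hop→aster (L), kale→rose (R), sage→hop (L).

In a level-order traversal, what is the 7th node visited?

Level-order visits nodes level by level from the root, left to right within each level.
Level 0: fig
Level 1: poppy, sage
Level 2: elm, hop
Level 3: aster, iris
Level 4: kale, teak
Level 5: rose, bay
Level 6: mint
Full level-order sequence: fig, poppy, sage, elm, hop, aster, iris, kale, teak, rose, bay, mint.

iris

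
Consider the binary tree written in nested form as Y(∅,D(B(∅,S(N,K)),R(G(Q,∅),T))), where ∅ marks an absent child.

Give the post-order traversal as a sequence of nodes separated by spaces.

Post-order visits the left subtree, then the right subtree, then the node.
At Y: no left child.
At Y: go right to D.
  At D: go left to B.
    At B: no left child.
    At B: go right to S.
      At S: go left to N.
        N is a leaf — visit N.
      At S: go right to K.
        K is a leaf — visit K.
      Visit S.
    Visit B.
  At D: go right to R.
    At R: go left to G.
      At G: go left to Q.
        Q is a leaf — visit Q.
      At G: no right child.
      Visit G.
    At R: go right to T.
      T is a leaf — visit T.
    Visit R.
  Visit D.
Visit Y.

N K S B Q G T R D Y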